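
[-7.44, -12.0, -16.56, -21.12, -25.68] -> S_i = -7.44 + -4.56*i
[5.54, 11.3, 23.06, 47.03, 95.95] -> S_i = 5.54*2.04^i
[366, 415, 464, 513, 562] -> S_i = 366 + 49*i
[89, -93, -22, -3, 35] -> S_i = Random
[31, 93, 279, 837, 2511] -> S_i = 31*3^i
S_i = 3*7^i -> [3, 21, 147, 1029, 7203]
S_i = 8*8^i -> [8, 64, 512, 4096, 32768]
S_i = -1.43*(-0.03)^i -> [-1.43, 0.04, -0.0, 0.0, -0.0]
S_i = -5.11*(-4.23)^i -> [-5.11, 21.62, -91.43, 386.76, -1636.0]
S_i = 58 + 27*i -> [58, 85, 112, 139, 166]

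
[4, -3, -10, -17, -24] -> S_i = 4 + -7*i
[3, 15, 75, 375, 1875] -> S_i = 3*5^i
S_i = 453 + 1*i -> [453, 454, 455, 456, 457]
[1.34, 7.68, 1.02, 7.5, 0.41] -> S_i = Random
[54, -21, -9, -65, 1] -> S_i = Random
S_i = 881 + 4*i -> [881, 885, 889, 893, 897]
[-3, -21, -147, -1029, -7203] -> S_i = -3*7^i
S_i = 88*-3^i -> [88, -264, 792, -2376, 7128]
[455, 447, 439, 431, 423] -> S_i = 455 + -8*i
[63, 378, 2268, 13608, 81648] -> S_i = 63*6^i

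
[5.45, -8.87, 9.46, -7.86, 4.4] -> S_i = Random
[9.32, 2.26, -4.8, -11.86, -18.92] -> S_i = 9.32 + -7.06*i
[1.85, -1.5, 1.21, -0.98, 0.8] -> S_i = 1.85*(-0.81)^i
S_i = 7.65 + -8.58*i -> [7.65, -0.93, -9.51, -18.09, -26.67]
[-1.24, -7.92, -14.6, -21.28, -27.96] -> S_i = -1.24 + -6.68*i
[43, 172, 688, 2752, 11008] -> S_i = 43*4^i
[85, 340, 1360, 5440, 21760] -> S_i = 85*4^i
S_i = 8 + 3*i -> [8, 11, 14, 17, 20]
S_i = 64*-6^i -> [64, -384, 2304, -13824, 82944]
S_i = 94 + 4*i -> [94, 98, 102, 106, 110]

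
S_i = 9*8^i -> [9, 72, 576, 4608, 36864]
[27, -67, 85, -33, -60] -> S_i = Random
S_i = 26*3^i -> [26, 78, 234, 702, 2106]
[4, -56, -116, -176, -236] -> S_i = 4 + -60*i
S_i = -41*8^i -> [-41, -328, -2624, -20992, -167936]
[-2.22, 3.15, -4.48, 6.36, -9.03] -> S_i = -2.22*(-1.42)^i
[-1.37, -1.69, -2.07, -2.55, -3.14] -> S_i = -1.37*1.23^i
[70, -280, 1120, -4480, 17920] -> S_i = 70*-4^i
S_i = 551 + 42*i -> [551, 593, 635, 677, 719]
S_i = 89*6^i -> [89, 534, 3204, 19224, 115344]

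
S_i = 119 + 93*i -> [119, 212, 305, 398, 491]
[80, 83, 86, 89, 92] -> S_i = 80 + 3*i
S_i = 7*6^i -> [7, 42, 252, 1512, 9072]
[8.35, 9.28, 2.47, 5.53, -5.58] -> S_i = Random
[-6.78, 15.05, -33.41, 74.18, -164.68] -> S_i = -6.78*(-2.22)^i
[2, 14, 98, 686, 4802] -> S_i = 2*7^i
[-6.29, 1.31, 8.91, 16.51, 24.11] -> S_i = -6.29 + 7.60*i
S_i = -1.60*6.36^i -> [-1.6, -10.18, -64.72, -411.62, -2617.87]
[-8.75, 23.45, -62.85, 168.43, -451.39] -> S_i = -8.75*(-2.68)^i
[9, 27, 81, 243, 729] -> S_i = 9*3^i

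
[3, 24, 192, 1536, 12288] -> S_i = 3*8^i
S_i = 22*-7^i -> [22, -154, 1078, -7546, 52822]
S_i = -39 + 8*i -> [-39, -31, -23, -15, -7]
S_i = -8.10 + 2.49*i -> [-8.1, -5.61, -3.12, -0.63, 1.86]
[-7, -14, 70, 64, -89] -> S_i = Random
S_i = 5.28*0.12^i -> [5.28, 0.63, 0.08, 0.01, 0.0]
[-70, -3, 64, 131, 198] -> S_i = -70 + 67*i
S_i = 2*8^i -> [2, 16, 128, 1024, 8192]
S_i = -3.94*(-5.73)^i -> [-3.94, 22.58, -129.36, 741.24, -4247.32]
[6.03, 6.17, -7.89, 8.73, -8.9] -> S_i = Random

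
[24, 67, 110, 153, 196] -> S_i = 24 + 43*i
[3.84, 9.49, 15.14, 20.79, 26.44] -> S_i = 3.84 + 5.65*i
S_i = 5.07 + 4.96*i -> [5.07, 10.03, 14.99, 19.95, 24.91]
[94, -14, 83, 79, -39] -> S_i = Random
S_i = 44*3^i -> [44, 132, 396, 1188, 3564]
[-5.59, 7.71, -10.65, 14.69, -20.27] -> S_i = -5.59*(-1.38)^i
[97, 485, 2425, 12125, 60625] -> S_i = 97*5^i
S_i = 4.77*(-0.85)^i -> [4.77, -4.05, 3.45, -2.93, 2.49]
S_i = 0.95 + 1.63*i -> [0.95, 2.58, 4.21, 5.84, 7.47]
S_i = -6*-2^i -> [-6, 12, -24, 48, -96]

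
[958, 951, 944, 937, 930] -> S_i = 958 + -7*i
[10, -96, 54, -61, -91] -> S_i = Random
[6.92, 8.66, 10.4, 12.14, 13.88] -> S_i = 6.92 + 1.74*i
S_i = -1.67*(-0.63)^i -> [-1.67, 1.05, -0.66, 0.42, -0.26]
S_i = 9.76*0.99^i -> [9.76, 9.66, 9.57, 9.47, 9.38]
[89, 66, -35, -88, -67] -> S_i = Random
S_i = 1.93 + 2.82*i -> [1.93, 4.75, 7.57, 10.39, 13.21]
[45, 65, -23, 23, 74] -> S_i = Random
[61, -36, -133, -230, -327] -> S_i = 61 + -97*i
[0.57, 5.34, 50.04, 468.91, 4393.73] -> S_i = 0.57*9.37^i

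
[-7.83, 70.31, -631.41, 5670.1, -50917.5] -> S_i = -7.83*(-8.98)^i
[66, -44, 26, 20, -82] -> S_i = Random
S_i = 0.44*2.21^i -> [0.44, 0.97, 2.15, 4.75, 10.5]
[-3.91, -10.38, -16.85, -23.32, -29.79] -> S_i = -3.91 + -6.47*i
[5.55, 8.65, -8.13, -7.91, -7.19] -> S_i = Random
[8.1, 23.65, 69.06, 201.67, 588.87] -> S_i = 8.10*2.92^i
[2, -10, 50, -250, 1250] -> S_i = 2*-5^i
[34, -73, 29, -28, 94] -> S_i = Random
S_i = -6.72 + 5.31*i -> [-6.72, -1.41, 3.9, 9.21, 14.52]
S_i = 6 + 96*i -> [6, 102, 198, 294, 390]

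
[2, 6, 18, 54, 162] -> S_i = 2*3^i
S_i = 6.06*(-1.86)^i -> [6.06, -11.27, 20.97, -39.0, 72.53]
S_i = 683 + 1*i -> [683, 684, 685, 686, 687]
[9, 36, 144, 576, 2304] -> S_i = 9*4^i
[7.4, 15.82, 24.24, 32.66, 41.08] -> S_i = 7.40 + 8.42*i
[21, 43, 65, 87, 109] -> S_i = 21 + 22*i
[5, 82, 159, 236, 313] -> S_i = 5 + 77*i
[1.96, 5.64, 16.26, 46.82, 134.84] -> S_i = 1.96*2.88^i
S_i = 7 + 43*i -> [7, 50, 93, 136, 179]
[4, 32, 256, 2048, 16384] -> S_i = 4*8^i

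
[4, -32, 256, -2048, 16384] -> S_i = 4*-8^i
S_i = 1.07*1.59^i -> [1.07, 1.7, 2.71, 4.3, 6.84]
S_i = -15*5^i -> [-15, -75, -375, -1875, -9375]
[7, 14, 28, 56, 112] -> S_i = 7*2^i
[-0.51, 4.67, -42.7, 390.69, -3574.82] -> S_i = -0.51*(-9.15)^i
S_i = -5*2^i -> [-5, -10, -20, -40, -80]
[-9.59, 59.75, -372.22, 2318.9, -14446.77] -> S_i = -9.59*(-6.23)^i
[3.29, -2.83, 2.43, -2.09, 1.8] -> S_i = 3.29*(-0.86)^i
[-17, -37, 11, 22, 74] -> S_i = Random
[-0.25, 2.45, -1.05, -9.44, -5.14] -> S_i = Random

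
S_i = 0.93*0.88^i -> [0.93, 0.82, 0.72, 0.63, 0.56]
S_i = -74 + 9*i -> [-74, -65, -56, -47, -38]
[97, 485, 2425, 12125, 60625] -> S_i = 97*5^i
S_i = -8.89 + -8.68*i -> [-8.89, -17.57, -26.25, -34.93, -43.61]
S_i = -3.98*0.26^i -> [-3.98, -1.03, -0.27, -0.07, -0.02]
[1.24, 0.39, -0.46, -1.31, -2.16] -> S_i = 1.24 + -0.85*i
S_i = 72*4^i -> [72, 288, 1152, 4608, 18432]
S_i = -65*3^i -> [-65, -195, -585, -1755, -5265]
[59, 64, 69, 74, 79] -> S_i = 59 + 5*i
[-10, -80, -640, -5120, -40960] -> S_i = -10*8^i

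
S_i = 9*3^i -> [9, 27, 81, 243, 729]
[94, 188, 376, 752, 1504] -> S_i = 94*2^i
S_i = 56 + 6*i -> [56, 62, 68, 74, 80]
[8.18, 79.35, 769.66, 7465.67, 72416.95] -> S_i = 8.18*9.70^i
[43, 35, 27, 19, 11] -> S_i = 43 + -8*i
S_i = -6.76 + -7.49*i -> [-6.76, -14.25, -21.74, -29.23, -36.72]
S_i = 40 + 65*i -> [40, 105, 170, 235, 300]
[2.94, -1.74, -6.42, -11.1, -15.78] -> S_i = 2.94 + -4.68*i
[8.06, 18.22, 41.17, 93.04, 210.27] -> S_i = 8.06*2.26^i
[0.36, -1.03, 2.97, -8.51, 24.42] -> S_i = 0.36*(-2.87)^i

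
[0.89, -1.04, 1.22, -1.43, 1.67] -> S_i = 0.89*(-1.17)^i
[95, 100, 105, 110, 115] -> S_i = 95 + 5*i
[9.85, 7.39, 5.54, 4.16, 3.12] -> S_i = 9.85*0.75^i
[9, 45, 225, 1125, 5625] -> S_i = 9*5^i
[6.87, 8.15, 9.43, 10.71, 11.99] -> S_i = 6.87 + 1.28*i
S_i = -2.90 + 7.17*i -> [-2.9, 4.27, 11.44, 18.61, 25.78]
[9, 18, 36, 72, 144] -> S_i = 9*2^i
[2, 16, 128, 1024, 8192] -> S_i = 2*8^i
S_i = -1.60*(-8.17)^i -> [-1.6, 13.07, -106.8, 872.54, -7128.67]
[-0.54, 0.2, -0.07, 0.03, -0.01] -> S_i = -0.54*(-0.37)^i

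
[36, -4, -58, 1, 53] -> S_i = Random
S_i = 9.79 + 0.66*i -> [9.79, 10.45, 11.11, 11.77, 12.43]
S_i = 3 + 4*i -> [3, 7, 11, 15, 19]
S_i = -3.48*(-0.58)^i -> [-3.48, 2.02, -1.17, 0.68, -0.39]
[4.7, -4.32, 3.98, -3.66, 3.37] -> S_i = 4.70*(-0.92)^i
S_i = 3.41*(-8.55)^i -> [3.41, -29.16, 249.28, -2131.34, 18222.96]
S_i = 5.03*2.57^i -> [5.03, 12.93, 33.22, 85.38, 219.43]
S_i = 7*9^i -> [7, 63, 567, 5103, 45927]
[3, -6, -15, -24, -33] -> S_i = 3 + -9*i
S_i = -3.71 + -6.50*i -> [-3.71, -10.21, -16.71, -23.21, -29.71]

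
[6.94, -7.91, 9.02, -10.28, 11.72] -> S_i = 6.94*(-1.14)^i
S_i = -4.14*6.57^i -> [-4.14, -27.2, -178.7, -1174.08, -7713.68]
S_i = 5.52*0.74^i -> [5.52, 4.08, 3.02, 2.24, 1.66]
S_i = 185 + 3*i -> [185, 188, 191, 194, 197]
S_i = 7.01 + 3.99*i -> [7.01, 11.0, 14.99, 18.98, 22.97]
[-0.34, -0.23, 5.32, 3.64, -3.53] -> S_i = Random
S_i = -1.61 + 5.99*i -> [-1.61, 4.38, 10.37, 16.36, 22.35]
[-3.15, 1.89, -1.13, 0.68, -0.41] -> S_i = -3.15*(-0.60)^i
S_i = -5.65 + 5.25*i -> [-5.65, -0.4, 4.85, 10.1, 15.35]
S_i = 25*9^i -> [25, 225, 2025, 18225, 164025]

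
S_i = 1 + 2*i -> [1, 3, 5, 7, 9]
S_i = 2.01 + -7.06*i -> [2.01, -5.05, -12.11, -19.17, -26.23]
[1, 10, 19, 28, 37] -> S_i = 1 + 9*i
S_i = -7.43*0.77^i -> [-7.43, -5.72, -4.41, -3.39, -2.61]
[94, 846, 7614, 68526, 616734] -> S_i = 94*9^i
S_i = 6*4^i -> [6, 24, 96, 384, 1536]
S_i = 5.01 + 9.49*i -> [5.01, 14.5, 23.99, 33.48, 42.97]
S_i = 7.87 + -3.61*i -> [7.87, 4.26, 0.65, -2.96, -6.57]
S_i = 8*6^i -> [8, 48, 288, 1728, 10368]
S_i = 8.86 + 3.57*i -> [8.86, 12.43, 16.0, 19.57, 23.14]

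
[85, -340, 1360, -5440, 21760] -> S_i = 85*-4^i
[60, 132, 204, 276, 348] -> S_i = 60 + 72*i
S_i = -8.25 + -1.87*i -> [-8.25, -10.12, -11.99, -13.86, -15.73]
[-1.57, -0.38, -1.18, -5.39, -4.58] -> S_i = Random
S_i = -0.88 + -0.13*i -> [-0.88, -1.01, -1.14, -1.27, -1.4]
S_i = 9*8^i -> [9, 72, 576, 4608, 36864]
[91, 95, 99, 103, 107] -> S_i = 91 + 4*i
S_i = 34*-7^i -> [34, -238, 1666, -11662, 81634]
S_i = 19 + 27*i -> [19, 46, 73, 100, 127]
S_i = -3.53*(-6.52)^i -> [-3.53, 23.02, -150.06, 978.4, -6379.18]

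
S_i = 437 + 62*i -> [437, 499, 561, 623, 685]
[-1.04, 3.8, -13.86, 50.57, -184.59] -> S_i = -1.04*(-3.65)^i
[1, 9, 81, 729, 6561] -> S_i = 1*9^i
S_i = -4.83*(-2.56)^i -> [-4.83, 12.36, -31.65, 81.03, -207.45]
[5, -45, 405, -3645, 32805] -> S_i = 5*-9^i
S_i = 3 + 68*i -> [3, 71, 139, 207, 275]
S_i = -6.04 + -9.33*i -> [-6.04, -15.37, -24.7, -34.03, -43.36]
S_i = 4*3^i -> [4, 12, 36, 108, 324]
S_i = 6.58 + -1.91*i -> [6.58, 4.67, 2.76, 0.85, -1.06]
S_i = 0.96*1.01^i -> [0.96, 0.97, 0.98, 0.99, 1.0]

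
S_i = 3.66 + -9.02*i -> [3.66, -5.36, -14.38, -23.4, -32.42]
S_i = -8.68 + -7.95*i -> [-8.68, -16.63, -24.58, -32.53, -40.48]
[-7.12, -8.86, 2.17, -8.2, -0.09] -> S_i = Random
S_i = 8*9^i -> [8, 72, 648, 5832, 52488]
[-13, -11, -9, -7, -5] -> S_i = -13 + 2*i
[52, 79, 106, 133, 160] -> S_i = 52 + 27*i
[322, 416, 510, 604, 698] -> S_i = 322 + 94*i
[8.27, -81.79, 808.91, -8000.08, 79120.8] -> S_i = 8.27*(-9.89)^i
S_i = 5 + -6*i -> [5, -1, -7, -13, -19]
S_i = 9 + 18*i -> [9, 27, 45, 63, 81]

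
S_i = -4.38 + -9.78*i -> [-4.38, -14.16, -23.94, -33.72, -43.5]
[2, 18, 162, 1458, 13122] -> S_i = 2*9^i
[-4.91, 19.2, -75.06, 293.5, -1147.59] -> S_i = -4.91*(-3.91)^i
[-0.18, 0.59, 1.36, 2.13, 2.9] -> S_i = -0.18 + 0.77*i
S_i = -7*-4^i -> [-7, 28, -112, 448, -1792]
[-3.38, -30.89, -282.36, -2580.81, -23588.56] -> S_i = -3.38*9.14^i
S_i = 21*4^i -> [21, 84, 336, 1344, 5376]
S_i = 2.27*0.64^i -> [2.27, 1.45, 0.93, 0.6, 0.38]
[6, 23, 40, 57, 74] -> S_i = 6 + 17*i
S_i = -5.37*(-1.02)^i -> [-5.37, 5.48, -5.59, 5.7, -5.81]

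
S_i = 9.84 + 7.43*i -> [9.84, 17.27, 24.7, 32.13, 39.56]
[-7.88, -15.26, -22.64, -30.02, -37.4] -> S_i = -7.88 + -7.38*i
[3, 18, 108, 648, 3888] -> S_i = 3*6^i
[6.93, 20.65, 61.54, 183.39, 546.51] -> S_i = 6.93*2.98^i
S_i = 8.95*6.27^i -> [8.95, 56.12, 351.85, 2206.1, 13832.26]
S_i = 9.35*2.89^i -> [9.35, 27.02, 78.09, 225.69, 652.23]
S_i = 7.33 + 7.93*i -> [7.33, 15.26, 23.19, 31.12, 39.05]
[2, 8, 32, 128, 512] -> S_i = 2*4^i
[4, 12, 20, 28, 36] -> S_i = 4 + 8*i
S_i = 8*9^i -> [8, 72, 648, 5832, 52488]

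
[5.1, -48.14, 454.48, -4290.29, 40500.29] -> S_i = 5.10*(-9.44)^i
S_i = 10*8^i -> [10, 80, 640, 5120, 40960]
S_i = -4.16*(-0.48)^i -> [-4.16, 2.0, -0.96, 0.46, -0.22]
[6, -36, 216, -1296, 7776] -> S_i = 6*-6^i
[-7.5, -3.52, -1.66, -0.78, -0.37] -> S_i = -7.50*0.47^i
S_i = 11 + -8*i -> [11, 3, -5, -13, -21]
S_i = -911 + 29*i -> [-911, -882, -853, -824, -795]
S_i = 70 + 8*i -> [70, 78, 86, 94, 102]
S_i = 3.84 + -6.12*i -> [3.84, -2.28, -8.4, -14.52, -20.64]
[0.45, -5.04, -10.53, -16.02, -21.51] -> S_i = 0.45 + -5.49*i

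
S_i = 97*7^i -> [97, 679, 4753, 33271, 232897]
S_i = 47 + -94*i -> [47, -47, -141, -235, -329]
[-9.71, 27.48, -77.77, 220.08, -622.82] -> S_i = -9.71*(-2.83)^i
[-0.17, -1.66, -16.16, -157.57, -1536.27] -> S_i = -0.17*9.75^i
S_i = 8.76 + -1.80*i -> [8.76, 6.96, 5.16, 3.36, 1.56]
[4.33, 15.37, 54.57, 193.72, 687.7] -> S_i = 4.33*3.55^i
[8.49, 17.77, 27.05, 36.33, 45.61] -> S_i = 8.49 + 9.28*i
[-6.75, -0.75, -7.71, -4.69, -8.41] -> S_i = Random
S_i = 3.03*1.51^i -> [3.03, 4.58, 6.91, 10.43, 15.75]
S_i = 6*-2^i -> [6, -12, 24, -48, 96]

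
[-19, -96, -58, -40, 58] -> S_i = Random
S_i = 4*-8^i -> [4, -32, 256, -2048, 16384]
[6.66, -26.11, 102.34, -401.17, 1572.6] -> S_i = 6.66*(-3.92)^i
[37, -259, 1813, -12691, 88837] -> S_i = 37*-7^i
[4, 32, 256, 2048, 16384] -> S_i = 4*8^i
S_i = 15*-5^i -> [15, -75, 375, -1875, 9375]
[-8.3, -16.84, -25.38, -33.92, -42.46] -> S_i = -8.30 + -8.54*i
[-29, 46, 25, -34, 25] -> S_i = Random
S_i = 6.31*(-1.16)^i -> [6.31, -7.32, 8.49, -9.85, 11.43]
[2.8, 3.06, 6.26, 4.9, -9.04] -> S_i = Random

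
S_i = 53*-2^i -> [53, -106, 212, -424, 848]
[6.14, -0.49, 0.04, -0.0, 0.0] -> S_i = 6.14*(-0.08)^i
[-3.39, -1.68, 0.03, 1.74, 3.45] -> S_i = -3.39 + 1.71*i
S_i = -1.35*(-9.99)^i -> [-1.35, 13.49, -134.73, 1345.95, -13446.08]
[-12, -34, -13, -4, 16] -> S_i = Random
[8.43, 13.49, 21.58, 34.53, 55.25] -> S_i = 8.43*1.60^i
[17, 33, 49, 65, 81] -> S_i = 17 + 16*i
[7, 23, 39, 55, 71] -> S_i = 7 + 16*i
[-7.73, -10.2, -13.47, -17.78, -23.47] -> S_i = -7.73*1.32^i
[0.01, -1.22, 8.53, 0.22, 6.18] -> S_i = Random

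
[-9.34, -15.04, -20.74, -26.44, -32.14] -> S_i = -9.34 + -5.70*i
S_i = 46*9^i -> [46, 414, 3726, 33534, 301806]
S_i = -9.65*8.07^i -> [-9.65, -77.88, -628.46, -5071.63, -40928.09]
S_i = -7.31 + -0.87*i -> [-7.31, -8.18, -9.05, -9.92, -10.79]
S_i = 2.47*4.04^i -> [2.47, 9.98, 40.31, 162.87, 657.99]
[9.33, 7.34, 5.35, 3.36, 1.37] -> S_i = 9.33 + -1.99*i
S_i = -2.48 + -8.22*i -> [-2.48, -10.7, -18.92, -27.14, -35.36]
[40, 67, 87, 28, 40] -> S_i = Random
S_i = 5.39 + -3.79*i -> [5.39, 1.6, -2.19, -5.98, -9.77]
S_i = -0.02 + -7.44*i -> [-0.02, -7.46, -14.9, -22.34, -29.78]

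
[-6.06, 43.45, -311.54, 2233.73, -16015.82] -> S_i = -6.06*(-7.17)^i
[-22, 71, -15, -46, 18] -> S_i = Random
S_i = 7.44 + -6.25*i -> [7.44, 1.19, -5.06, -11.31, -17.56]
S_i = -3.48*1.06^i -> [-3.48, -3.69, -3.91, -4.14, -4.39]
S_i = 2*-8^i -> [2, -16, 128, -1024, 8192]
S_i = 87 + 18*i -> [87, 105, 123, 141, 159]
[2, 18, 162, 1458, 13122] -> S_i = 2*9^i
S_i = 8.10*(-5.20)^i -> [8.1, -42.12, 219.02, -1138.92, 5922.41]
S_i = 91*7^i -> [91, 637, 4459, 31213, 218491]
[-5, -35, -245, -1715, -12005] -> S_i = -5*7^i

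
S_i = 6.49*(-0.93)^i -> [6.49, -6.04, 5.61, -5.22, 4.85]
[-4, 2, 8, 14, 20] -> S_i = -4 + 6*i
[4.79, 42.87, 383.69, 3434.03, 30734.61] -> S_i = 4.79*8.95^i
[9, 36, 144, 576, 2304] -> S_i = 9*4^i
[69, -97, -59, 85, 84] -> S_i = Random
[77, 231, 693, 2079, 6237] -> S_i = 77*3^i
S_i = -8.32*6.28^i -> [-8.32, -52.25, -328.13, -2060.64, -12940.82]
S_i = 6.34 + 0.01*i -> [6.34, 6.35, 6.36, 6.37, 6.38]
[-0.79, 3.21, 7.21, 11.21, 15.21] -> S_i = -0.79 + 4.00*i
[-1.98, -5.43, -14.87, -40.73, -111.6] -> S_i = -1.98*2.74^i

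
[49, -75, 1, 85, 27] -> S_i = Random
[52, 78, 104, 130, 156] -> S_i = 52 + 26*i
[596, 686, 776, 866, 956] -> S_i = 596 + 90*i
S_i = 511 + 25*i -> [511, 536, 561, 586, 611]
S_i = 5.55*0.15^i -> [5.55, 0.83, 0.12, 0.02, 0.0]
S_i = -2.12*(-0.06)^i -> [-2.12, 0.13, -0.01, 0.0, -0.0]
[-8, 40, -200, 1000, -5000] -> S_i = -8*-5^i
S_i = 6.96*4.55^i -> [6.96, 31.67, 144.09, 655.61, 2983.01]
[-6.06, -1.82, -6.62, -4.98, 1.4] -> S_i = Random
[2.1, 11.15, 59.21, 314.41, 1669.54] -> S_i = 2.10*5.31^i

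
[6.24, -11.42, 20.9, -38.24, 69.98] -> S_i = 6.24*(-1.83)^i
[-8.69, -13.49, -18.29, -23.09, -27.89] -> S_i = -8.69 + -4.80*i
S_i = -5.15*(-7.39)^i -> [-5.15, 38.06, -281.25, 2078.45, -15359.78]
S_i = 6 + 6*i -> [6, 12, 18, 24, 30]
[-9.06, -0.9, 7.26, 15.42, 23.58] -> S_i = -9.06 + 8.16*i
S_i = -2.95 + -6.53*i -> [-2.95, -9.48, -16.01, -22.54, -29.07]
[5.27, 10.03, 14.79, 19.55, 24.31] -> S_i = 5.27 + 4.76*i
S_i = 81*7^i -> [81, 567, 3969, 27783, 194481]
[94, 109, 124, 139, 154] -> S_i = 94 + 15*i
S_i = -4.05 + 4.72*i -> [-4.05, 0.67, 5.39, 10.11, 14.83]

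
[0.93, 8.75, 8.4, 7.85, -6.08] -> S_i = Random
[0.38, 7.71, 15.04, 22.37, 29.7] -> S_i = 0.38 + 7.33*i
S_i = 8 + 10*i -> [8, 18, 28, 38, 48]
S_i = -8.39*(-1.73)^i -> [-8.39, 14.51, -25.11, 43.44, -75.15]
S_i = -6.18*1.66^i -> [-6.18, -10.26, -17.03, -28.27, -46.93]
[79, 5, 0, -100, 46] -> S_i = Random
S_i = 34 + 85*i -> [34, 119, 204, 289, 374]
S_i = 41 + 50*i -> [41, 91, 141, 191, 241]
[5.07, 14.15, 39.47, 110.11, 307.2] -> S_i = 5.07*2.79^i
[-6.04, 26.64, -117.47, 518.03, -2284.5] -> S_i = -6.04*(-4.41)^i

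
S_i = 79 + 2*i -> [79, 81, 83, 85, 87]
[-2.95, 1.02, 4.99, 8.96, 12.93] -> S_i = -2.95 + 3.97*i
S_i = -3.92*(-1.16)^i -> [-3.92, 4.55, -5.27, 6.12, -7.1]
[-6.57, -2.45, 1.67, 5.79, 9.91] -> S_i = -6.57 + 4.12*i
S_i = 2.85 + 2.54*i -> [2.85, 5.39, 7.93, 10.47, 13.01]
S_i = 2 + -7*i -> [2, -5, -12, -19, -26]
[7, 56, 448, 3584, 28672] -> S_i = 7*8^i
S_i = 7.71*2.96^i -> [7.71, 22.82, 67.55, 199.95, 591.86]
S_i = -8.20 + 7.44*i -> [-8.2, -0.76, 6.68, 14.12, 21.56]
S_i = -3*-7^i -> [-3, 21, -147, 1029, -7203]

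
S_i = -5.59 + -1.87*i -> [-5.59, -7.46, -9.33, -11.2, -13.07]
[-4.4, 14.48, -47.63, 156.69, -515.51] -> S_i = -4.40*(-3.29)^i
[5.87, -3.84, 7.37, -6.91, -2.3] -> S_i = Random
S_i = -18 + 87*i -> [-18, 69, 156, 243, 330]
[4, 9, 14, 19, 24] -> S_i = 4 + 5*i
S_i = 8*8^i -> [8, 64, 512, 4096, 32768]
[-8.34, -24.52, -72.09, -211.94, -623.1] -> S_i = -8.34*2.94^i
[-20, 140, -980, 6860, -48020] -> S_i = -20*-7^i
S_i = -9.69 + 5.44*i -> [-9.69, -4.25, 1.19, 6.63, 12.07]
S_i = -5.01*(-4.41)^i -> [-5.01, 22.09, -97.43, 429.69, -1894.93]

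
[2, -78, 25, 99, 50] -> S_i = Random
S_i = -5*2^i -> [-5, -10, -20, -40, -80]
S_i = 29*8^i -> [29, 232, 1856, 14848, 118784]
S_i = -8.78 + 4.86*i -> [-8.78, -3.92, 0.94, 5.8, 10.66]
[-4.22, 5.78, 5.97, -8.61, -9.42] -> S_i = Random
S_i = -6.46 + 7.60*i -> [-6.46, 1.14, 8.74, 16.34, 23.94]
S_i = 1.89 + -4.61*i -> [1.89, -2.72, -7.33, -11.94, -16.55]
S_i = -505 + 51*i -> [-505, -454, -403, -352, -301]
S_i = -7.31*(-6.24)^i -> [-7.31, 45.61, -284.63, 1776.12, -11082.96]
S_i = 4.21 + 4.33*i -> [4.21, 8.54, 12.87, 17.2, 21.53]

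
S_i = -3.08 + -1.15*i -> [-3.08, -4.23, -5.38, -6.53, -7.68]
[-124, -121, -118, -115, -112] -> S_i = -124 + 3*i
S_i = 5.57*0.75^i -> [5.57, 4.18, 3.13, 2.35, 1.76]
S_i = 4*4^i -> [4, 16, 64, 256, 1024]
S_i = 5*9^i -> [5, 45, 405, 3645, 32805]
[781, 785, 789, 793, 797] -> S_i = 781 + 4*i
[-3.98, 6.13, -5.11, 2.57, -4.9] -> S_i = Random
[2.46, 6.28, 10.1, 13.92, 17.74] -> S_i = 2.46 + 3.82*i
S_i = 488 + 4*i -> [488, 492, 496, 500, 504]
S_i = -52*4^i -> [-52, -208, -832, -3328, -13312]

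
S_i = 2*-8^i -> [2, -16, 128, -1024, 8192]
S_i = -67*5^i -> [-67, -335, -1675, -8375, -41875]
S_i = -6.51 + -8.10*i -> [-6.51, -14.61, -22.71, -30.81, -38.91]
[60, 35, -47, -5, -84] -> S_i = Random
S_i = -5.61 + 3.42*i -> [-5.61, -2.19, 1.23, 4.65, 8.07]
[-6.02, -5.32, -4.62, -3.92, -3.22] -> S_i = -6.02 + 0.70*i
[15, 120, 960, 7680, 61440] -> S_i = 15*8^i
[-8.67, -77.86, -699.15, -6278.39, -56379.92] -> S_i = -8.67*8.98^i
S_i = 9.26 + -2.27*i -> [9.26, 6.99, 4.72, 2.45, 0.18]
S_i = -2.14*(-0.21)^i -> [-2.14, 0.45, -0.09, 0.02, -0.0]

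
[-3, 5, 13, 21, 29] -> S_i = -3 + 8*i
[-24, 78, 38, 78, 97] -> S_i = Random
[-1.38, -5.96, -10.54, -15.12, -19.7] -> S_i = -1.38 + -4.58*i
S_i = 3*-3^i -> [3, -9, 27, -81, 243]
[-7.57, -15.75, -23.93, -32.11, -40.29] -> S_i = -7.57 + -8.18*i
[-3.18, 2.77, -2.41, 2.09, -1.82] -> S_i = -3.18*(-0.87)^i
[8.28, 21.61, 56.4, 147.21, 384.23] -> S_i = 8.28*2.61^i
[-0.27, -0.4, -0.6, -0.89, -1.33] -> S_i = -0.27*1.49^i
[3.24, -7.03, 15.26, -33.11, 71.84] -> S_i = 3.24*(-2.17)^i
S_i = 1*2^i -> [1, 2, 4, 8, 16]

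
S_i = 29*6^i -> [29, 174, 1044, 6264, 37584]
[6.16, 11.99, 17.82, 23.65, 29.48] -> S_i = 6.16 + 5.83*i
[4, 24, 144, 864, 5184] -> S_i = 4*6^i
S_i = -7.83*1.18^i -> [-7.83, -9.24, -10.9, -12.86, -15.18]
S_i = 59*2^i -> [59, 118, 236, 472, 944]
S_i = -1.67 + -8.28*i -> [-1.67, -9.95, -18.23, -26.51, -34.79]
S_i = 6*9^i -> [6, 54, 486, 4374, 39366]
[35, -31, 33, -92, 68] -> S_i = Random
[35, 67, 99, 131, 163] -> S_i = 35 + 32*i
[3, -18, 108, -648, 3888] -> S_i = 3*-6^i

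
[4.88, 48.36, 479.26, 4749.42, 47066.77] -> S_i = 4.88*9.91^i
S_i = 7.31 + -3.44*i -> [7.31, 3.87, 0.43, -3.01, -6.45]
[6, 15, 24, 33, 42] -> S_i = 6 + 9*i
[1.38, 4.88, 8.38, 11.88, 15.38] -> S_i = 1.38 + 3.50*i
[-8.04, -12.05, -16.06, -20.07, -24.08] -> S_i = -8.04 + -4.01*i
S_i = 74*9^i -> [74, 666, 5994, 53946, 485514]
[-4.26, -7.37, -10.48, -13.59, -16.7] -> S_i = -4.26 + -3.11*i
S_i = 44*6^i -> [44, 264, 1584, 9504, 57024]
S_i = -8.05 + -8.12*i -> [-8.05, -16.17, -24.29, -32.41, -40.53]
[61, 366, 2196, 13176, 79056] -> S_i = 61*6^i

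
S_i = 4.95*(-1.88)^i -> [4.95, -9.31, 17.5, -32.89, 61.84]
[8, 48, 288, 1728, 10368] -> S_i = 8*6^i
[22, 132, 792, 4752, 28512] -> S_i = 22*6^i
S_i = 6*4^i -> [6, 24, 96, 384, 1536]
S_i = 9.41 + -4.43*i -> [9.41, 4.98, 0.55, -3.88, -8.31]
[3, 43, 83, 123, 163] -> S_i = 3 + 40*i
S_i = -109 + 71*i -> [-109, -38, 33, 104, 175]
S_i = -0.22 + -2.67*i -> [-0.22, -2.89, -5.56, -8.23, -10.9]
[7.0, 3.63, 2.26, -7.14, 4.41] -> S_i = Random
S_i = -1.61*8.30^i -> [-1.61, -13.36, -110.91, -920.58, -7640.79]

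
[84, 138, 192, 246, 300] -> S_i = 84 + 54*i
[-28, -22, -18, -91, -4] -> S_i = Random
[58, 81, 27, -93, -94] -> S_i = Random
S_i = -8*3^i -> [-8, -24, -72, -216, -648]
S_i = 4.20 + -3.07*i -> [4.2, 1.13, -1.94, -5.01, -8.08]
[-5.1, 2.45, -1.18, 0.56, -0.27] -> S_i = -5.10*(-0.48)^i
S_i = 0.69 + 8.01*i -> [0.69, 8.7, 16.71, 24.72, 32.73]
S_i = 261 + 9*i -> [261, 270, 279, 288, 297]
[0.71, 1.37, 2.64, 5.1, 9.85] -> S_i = 0.71*1.93^i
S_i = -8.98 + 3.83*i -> [-8.98, -5.15, -1.32, 2.51, 6.34]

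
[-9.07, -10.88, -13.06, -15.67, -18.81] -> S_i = -9.07*1.20^i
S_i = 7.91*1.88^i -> [7.91, 14.87, 27.96, 52.56, 98.81]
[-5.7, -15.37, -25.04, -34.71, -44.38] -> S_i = -5.70 + -9.67*i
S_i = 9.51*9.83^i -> [9.51, 93.48, 918.94, 9033.19, 88796.24]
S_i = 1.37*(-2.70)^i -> [1.37, -3.7, 9.99, -26.97, 72.81]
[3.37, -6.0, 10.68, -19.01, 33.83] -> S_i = 3.37*(-1.78)^i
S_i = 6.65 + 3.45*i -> [6.65, 10.1, 13.55, 17.0, 20.45]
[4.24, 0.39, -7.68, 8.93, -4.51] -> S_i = Random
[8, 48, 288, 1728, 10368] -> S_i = 8*6^i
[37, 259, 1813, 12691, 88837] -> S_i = 37*7^i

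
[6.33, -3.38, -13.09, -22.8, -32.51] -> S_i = 6.33 + -9.71*i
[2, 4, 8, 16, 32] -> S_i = 2*2^i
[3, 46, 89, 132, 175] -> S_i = 3 + 43*i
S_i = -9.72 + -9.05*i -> [-9.72, -18.77, -27.82, -36.87, -45.92]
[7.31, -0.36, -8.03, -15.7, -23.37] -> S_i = 7.31 + -7.67*i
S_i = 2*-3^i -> [2, -6, 18, -54, 162]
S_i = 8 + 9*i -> [8, 17, 26, 35, 44]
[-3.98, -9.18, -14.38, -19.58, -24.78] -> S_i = -3.98 + -5.20*i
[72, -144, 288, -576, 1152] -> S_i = 72*-2^i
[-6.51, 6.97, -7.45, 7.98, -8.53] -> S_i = -6.51*(-1.07)^i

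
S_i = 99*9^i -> [99, 891, 8019, 72171, 649539]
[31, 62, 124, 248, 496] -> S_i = 31*2^i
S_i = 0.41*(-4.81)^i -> [0.41, -1.97, 9.49, -45.63, 219.46]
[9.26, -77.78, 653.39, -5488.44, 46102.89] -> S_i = 9.26*(-8.40)^i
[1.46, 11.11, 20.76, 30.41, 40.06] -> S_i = 1.46 + 9.65*i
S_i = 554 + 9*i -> [554, 563, 572, 581, 590]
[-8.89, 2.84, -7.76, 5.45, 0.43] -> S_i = Random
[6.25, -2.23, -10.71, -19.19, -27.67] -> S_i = 6.25 + -8.48*i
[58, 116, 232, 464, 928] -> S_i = 58*2^i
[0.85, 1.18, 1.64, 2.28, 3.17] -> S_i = 0.85*1.39^i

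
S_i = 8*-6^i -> [8, -48, 288, -1728, 10368]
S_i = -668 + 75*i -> [-668, -593, -518, -443, -368]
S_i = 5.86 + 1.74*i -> [5.86, 7.6, 9.34, 11.08, 12.82]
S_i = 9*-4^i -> [9, -36, 144, -576, 2304]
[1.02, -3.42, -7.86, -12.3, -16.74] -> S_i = 1.02 + -4.44*i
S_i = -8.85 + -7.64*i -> [-8.85, -16.49, -24.13, -31.77, -39.41]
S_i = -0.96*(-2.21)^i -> [-0.96, 2.12, -4.69, 10.36, -22.9]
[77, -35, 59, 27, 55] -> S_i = Random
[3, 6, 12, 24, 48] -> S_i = 3*2^i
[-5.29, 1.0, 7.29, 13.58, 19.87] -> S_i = -5.29 + 6.29*i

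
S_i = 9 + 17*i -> [9, 26, 43, 60, 77]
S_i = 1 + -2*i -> [1, -1, -3, -5, -7]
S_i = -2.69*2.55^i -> [-2.69, -6.86, -17.49, -44.6, -113.74]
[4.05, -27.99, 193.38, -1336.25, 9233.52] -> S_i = 4.05*(-6.91)^i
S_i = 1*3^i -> [1, 3, 9, 27, 81]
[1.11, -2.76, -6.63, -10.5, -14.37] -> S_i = 1.11 + -3.87*i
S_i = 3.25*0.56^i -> [3.25, 1.82, 1.02, 0.57, 0.32]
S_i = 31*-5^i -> [31, -155, 775, -3875, 19375]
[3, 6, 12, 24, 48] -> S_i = 3*2^i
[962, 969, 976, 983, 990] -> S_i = 962 + 7*i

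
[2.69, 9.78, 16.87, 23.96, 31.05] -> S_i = 2.69 + 7.09*i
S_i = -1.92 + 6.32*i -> [-1.92, 4.4, 10.72, 17.04, 23.36]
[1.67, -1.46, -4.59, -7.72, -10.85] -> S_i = 1.67 + -3.13*i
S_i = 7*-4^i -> [7, -28, 112, -448, 1792]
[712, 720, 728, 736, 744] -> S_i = 712 + 8*i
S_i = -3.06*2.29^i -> [-3.06, -7.01, -16.05, -36.75, -84.15]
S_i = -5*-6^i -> [-5, 30, -180, 1080, -6480]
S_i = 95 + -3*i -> [95, 92, 89, 86, 83]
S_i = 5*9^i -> [5, 45, 405, 3645, 32805]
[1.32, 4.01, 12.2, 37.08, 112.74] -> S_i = 1.32*3.04^i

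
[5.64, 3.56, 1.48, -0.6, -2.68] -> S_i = 5.64 + -2.08*i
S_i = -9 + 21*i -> [-9, 12, 33, 54, 75]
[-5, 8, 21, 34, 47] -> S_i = -5 + 13*i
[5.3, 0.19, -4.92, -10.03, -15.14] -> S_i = 5.30 + -5.11*i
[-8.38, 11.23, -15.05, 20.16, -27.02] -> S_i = -8.38*(-1.34)^i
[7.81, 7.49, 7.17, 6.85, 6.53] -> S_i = 7.81 + -0.32*i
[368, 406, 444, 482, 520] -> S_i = 368 + 38*i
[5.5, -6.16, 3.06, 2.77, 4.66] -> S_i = Random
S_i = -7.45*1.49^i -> [-7.45, -11.1, -16.54, -24.64, -36.72]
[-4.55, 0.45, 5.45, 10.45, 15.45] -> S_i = -4.55 + 5.00*i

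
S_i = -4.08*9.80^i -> [-4.08, -39.98, -391.84, -3840.06, -37632.62]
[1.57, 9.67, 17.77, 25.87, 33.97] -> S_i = 1.57 + 8.10*i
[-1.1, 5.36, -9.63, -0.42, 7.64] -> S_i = Random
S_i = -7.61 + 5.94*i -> [-7.61, -1.67, 4.27, 10.21, 16.15]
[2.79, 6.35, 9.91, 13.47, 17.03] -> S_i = 2.79 + 3.56*i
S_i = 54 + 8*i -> [54, 62, 70, 78, 86]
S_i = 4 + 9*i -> [4, 13, 22, 31, 40]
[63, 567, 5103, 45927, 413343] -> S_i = 63*9^i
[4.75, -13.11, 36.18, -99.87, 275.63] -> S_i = 4.75*(-2.76)^i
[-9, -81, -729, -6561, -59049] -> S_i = -9*9^i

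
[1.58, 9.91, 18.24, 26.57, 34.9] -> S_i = 1.58 + 8.33*i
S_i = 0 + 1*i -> [0, 1, 2, 3, 4]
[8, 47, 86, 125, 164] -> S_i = 8 + 39*i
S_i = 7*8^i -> [7, 56, 448, 3584, 28672]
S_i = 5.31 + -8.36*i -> [5.31, -3.05, -11.41, -19.77, -28.13]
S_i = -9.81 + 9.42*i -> [-9.81, -0.39, 9.03, 18.45, 27.87]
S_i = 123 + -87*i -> [123, 36, -51, -138, -225]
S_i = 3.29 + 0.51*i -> [3.29, 3.8, 4.31, 4.82, 5.33]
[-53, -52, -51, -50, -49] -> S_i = -53 + 1*i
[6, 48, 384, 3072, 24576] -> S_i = 6*8^i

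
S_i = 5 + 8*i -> [5, 13, 21, 29, 37]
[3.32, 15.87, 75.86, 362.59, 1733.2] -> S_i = 3.32*4.78^i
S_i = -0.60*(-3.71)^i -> [-0.6, 2.23, -8.26, 30.64, -113.67]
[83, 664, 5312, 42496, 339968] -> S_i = 83*8^i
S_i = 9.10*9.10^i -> [9.1, 82.81, 753.57, 6857.5, 62403.21]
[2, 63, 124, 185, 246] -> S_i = 2 + 61*i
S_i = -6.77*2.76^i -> [-6.77, -18.69, -51.57, -142.34, -392.85]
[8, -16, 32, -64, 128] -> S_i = 8*-2^i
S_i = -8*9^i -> [-8, -72, -648, -5832, -52488]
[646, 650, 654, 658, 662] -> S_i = 646 + 4*i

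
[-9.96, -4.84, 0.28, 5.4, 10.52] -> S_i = -9.96 + 5.12*i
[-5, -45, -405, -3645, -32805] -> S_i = -5*9^i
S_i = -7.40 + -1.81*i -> [-7.4, -9.21, -11.02, -12.83, -14.64]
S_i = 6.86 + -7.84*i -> [6.86, -0.98, -8.82, -16.66, -24.5]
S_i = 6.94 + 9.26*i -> [6.94, 16.2, 25.46, 34.72, 43.98]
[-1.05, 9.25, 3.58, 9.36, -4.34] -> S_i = Random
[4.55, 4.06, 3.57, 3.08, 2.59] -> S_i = 4.55 + -0.49*i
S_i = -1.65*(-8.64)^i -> [-1.65, 14.26, -123.17, 1064.2, -9194.73]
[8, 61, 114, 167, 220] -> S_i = 8 + 53*i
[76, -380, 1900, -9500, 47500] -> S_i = 76*-5^i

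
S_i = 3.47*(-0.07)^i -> [3.47, -0.24, 0.02, -0.0, 0.0]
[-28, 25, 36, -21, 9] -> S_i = Random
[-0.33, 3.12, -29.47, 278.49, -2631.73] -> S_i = -0.33*(-9.45)^i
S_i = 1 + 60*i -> [1, 61, 121, 181, 241]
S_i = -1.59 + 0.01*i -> [-1.59, -1.58, -1.57, -1.56, -1.55]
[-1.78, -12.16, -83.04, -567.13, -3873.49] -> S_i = -1.78*6.83^i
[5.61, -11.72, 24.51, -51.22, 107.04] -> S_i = 5.61*(-2.09)^i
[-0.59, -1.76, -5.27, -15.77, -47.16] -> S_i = -0.59*2.99^i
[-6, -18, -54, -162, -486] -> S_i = -6*3^i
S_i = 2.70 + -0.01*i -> [2.7, 2.69, 2.68, 2.67, 2.66]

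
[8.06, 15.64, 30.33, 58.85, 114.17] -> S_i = 8.06*1.94^i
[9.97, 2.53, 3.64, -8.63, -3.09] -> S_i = Random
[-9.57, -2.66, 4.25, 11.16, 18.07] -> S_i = -9.57 + 6.91*i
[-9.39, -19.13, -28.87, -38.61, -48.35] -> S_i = -9.39 + -9.74*i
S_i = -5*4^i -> [-5, -20, -80, -320, -1280]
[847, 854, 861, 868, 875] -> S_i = 847 + 7*i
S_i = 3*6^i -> [3, 18, 108, 648, 3888]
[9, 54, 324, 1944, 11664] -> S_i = 9*6^i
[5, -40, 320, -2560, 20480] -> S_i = 5*-8^i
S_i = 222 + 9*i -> [222, 231, 240, 249, 258]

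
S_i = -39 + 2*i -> [-39, -37, -35, -33, -31]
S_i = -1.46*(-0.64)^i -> [-1.46, 0.93, -0.6, 0.38, -0.24]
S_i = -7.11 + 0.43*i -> [-7.11, -6.68, -6.25, -5.82, -5.39]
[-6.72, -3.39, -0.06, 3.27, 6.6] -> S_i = -6.72 + 3.33*i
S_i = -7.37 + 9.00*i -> [-7.37, 1.63, 10.63, 19.63, 28.63]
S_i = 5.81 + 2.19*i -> [5.81, 8.0, 10.19, 12.38, 14.57]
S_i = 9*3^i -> [9, 27, 81, 243, 729]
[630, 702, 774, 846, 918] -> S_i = 630 + 72*i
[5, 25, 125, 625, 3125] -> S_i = 5*5^i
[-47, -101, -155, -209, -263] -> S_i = -47 + -54*i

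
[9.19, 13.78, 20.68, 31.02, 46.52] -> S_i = 9.19*1.50^i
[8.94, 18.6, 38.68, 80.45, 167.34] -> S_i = 8.94*2.08^i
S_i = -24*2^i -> [-24, -48, -96, -192, -384]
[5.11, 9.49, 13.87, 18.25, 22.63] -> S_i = 5.11 + 4.38*i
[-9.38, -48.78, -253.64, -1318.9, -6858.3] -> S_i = -9.38*5.20^i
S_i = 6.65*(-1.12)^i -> [6.65, -7.45, 8.34, -9.34, 10.46]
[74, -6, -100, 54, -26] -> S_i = Random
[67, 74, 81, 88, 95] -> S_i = 67 + 7*i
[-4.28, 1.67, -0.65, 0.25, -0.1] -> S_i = -4.28*(-0.39)^i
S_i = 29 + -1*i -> [29, 28, 27, 26, 25]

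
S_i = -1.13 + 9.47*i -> [-1.13, 8.34, 17.81, 27.28, 36.75]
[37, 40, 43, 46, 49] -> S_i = 37 + 3*i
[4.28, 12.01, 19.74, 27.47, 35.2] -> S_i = 4.28 + 7.73*i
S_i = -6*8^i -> [-6, -48, -384, -3072, -24576]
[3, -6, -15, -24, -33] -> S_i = 3 + -9*i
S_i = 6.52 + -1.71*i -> [6.52, 4.81, 3.1, 1.39, -0.32]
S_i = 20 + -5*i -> [20, 15, 10, 5, 0]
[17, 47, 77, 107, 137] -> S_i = 17 + 30*i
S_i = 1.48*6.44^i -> [1.48, 9.53, 61.38, 395.29, 2545.69]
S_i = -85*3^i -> [-85, -255, -765, -2295, -6885]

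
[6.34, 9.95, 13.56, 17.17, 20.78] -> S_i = 6.34 + 3.61*i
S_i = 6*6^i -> [6, 36, 216, 1296, 7776]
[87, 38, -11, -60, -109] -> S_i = 87 + -49*i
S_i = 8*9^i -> [8, 72, 648, 5832, 52488]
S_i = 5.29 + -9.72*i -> [5.29, -4.43, -14.15, -23.87, -33.59]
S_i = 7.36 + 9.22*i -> [7.36, 16.58, 25.8, 35.02, 44.24]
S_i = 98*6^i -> [98, 588, 3528, 21168, 127008]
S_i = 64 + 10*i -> [64, 74, 84, 94, 104]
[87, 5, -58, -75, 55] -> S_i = Random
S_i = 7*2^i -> [7, 14, 28, 56, 112]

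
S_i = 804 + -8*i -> [804, 796, 788, 780, 772]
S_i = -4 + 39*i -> [-4, 35, 74, 113, 152]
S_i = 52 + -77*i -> [52, -25, -102, -179, -256]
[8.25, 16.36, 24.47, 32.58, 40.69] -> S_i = 8.25 + 8.11*i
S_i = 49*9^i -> [49, 441, 3969, 35721, 321489]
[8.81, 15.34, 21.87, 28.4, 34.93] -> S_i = 8.81 + 6.53*i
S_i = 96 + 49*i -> [96, 145, 194, 243, 292]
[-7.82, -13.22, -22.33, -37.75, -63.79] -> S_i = -7.82*1.69^i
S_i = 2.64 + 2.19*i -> [2.64, 4.83, 7.02, 9.21, 11.4]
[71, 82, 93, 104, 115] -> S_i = 71 + 11*i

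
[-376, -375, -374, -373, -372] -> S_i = -376 + 1*i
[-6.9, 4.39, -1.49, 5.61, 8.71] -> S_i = Random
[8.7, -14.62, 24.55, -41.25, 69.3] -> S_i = 8.70*(-1.68)^i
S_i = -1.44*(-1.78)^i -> [-1.44, 2.56, -4.56, 8.12, -14.46]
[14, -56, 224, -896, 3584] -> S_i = 14*-4^i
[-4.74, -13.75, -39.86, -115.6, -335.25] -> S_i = -4.74*2.90^i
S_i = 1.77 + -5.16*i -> [1.77, -3.39, -8.55, -13.71, -18.87]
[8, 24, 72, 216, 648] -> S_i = 8*3^i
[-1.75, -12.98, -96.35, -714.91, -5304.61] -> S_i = -1.75*7.42^i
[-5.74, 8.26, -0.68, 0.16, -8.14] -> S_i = Random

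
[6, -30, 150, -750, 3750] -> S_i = 6*-5^i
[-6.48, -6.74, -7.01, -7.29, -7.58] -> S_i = -6.48*1.04^i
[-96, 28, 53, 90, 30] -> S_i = Random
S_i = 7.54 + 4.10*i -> [7.54, 11.64, 15.74, 19.84, 23.94]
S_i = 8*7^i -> [8, 56, 392, 2744, 19208]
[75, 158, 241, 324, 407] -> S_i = 75 + 83*i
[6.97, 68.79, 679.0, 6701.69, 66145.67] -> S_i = 6.97*9.87^i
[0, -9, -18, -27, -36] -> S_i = 0 + -9*i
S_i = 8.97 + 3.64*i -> [8.97, 12.61, 16.25, 19.89, 23.53]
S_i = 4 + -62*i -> [4, -58, -120, -182, -244]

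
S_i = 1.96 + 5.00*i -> [1.96, 6.96, 11.96, 16.96, 21.96]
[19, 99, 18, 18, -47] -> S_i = Random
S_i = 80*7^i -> [80, 560, 3920, 27440, 192080]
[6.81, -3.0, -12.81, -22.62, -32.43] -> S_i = 6.81 + -9.81*i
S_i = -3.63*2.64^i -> [-3.63, -9.58, -25.3, -66.79, -176.33]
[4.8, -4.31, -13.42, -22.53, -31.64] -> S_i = 4.80 + -9.11*i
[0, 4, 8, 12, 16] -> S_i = 0 + 4*i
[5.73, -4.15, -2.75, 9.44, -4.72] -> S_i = Random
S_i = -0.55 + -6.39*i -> [-0.55, -6.94, -13.33, -19.72, -26.11]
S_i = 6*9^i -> [6, 54, 486, 4374, 39366]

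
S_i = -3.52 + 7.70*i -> [-3.52, 4.18, 11.88, 19.58, 27.28]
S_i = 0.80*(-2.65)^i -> [0.8, -2.12, 5.62, -14.89, 39.45]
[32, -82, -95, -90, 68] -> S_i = Random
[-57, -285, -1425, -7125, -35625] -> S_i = -57*5^i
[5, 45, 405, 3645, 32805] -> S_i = 5*9^i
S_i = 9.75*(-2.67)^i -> [9.75, -26.03, 69.51, -185.58, 495.51]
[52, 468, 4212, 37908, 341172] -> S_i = 52*9^i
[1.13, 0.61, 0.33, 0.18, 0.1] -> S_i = 1.13*0.54^i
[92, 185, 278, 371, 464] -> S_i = 92 + 93*i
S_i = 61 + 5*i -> [61, 66, 71, 76, 81]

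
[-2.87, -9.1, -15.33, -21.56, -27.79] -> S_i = -2.87 + -6.23*i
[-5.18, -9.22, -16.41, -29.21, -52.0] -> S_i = -5.18*1.78^i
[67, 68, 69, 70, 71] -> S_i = 67 + 1*i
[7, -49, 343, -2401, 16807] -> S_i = 7*-7^i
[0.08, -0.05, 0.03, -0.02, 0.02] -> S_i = 0.08*(-0.66)^i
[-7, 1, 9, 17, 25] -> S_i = -7 + 8*i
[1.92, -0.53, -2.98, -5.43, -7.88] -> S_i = 1.92 + -2.45*i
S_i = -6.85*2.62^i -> [-6.85, -17.95, -47.02, -123.2, -322.77]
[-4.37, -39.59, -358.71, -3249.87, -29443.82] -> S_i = -4.37*9.06^i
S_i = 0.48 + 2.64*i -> [0.48, 3.12, 5.76, 8.4, 11.04]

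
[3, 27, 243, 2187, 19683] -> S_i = 3*9^i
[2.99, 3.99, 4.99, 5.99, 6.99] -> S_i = 2.99 + 1.00*i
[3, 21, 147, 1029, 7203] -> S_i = 3*7^i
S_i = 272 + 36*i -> [272, 308, 344, 380, 416]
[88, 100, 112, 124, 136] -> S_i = 88 + 12*i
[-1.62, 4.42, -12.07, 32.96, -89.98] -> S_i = -1.62*(-2.73)^i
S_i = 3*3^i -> [3, 9, 27, 81, 243]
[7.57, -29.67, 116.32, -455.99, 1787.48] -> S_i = 7.57*(-3.92)^i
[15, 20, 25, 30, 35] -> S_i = 15 + 5*i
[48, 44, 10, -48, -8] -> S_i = Random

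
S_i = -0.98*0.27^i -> [-0.98, -0.26, -0.07, -0.02, -0.01]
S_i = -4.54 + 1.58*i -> [-4.54, -2.96, -1.38, 0.2, 1.78]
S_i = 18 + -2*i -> [18, 16, 14, 12, 10]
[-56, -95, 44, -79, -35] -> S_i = Random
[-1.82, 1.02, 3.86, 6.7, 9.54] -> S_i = -1.82 + 2.84*i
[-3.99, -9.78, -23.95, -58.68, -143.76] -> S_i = -3.99*2.45^i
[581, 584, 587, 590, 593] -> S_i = 581 + 3*i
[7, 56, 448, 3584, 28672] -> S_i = 7*8^i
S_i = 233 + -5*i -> [233, 228, 223, 218, 213]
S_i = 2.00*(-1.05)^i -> [2.0, -2.1, 2.2, -2.32, 2.43]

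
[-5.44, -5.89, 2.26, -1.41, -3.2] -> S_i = Random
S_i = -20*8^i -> [-20, -160, -1280, -10240, -81920]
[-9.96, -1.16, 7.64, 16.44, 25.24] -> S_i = -9.96 + 8.80*i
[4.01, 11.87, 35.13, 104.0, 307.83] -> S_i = 4.01*2.96^i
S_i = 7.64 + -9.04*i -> [7.64, -1.4, -10.44, -19.48, -28.52]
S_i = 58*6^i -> [58, 348, 2088, 12528, 75168]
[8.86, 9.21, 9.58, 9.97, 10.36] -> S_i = 8.86*1.04^i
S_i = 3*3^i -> [3, 9, 27, 81, 243]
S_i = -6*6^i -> [-6, -36, -216, -1296, -7776]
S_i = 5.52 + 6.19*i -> [5.52, 11.71, 17.9, 24.09, 30.28]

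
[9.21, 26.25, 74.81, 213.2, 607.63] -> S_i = 9.21*2.85^i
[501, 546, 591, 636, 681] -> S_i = 501 + 45*i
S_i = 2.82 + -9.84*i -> [2.82, -7.02, -16.86, -26.7, -36.54]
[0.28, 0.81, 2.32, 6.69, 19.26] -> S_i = 0.28*2.88^i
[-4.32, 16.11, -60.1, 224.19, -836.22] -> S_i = -4.32*(-3.73)^i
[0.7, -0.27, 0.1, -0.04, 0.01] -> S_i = 0.70*(-0.38)^i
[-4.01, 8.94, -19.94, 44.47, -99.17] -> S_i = -4.01*(-2.23)^i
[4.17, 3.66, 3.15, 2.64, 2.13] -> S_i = 4.17 + -0.51*i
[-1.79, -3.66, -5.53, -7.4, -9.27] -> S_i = -1.79 + -1.87*i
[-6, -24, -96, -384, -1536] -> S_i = -6*4^i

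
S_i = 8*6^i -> [8, 48, 288, 1728, 10368]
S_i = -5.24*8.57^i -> [-5.24, -44.91, -384.85, -3298.18, -28265.36]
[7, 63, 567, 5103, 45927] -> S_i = 7*9^i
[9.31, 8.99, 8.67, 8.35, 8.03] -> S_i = 9.31 + -0.32*i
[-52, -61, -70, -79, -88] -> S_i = -52 + -9*i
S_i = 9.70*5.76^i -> [9.7, 55.87, 321.82, 1853.7, 10677.31]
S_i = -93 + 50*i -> [-93, -43, 7, 57, 107]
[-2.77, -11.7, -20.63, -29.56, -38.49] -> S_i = -2.77 + -8.93*i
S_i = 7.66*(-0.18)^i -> [7.66, -1.38, 0.25, -0.04, 0.01]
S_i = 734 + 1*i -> [734, 735, 736, 737, 738]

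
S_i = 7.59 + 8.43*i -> [7.59, 16.02, 24.45, 32.88, 41.31]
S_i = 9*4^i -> [9, 36, 144, 576, 2304]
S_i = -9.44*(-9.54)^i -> [-9.44, 90.06, -859.15, 8196.29, -78192.57]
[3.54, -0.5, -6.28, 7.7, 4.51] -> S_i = Random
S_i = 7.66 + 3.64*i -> [7.66, 11.3, 14.94, 18.58, 22.22]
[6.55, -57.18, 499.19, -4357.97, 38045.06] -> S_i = 6.55*(-8.73)^i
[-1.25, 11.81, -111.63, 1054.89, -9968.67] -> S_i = -1.25*(-9.45)^i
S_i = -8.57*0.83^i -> [-8.57, -7.11, -5.9, -4.9, -4.07]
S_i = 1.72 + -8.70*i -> [1.72, -6.98, -15.68, -24.38, -33.08]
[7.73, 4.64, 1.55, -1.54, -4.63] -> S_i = 7.73 + -3.09*i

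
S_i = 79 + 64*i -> [79, 143, 207, 271, 335]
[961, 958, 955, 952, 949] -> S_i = 961 + -3*i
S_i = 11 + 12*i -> [11, 23, 35, 47, 59]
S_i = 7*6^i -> [7, 42, 252, 1512, 9072]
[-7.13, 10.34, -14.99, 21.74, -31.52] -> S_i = -7.13*(-1.45)^i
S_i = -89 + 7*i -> [-89, -82, -75, -68, -61]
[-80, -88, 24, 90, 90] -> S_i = Random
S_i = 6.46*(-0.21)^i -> [6.46, -1.36, 0.28, -0.06, 0.01]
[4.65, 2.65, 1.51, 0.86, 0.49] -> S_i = 4.65*0.57^i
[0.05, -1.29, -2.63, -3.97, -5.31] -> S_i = 0.05 + -1.34*i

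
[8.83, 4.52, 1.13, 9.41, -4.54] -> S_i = Random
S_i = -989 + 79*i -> [-989, -910, -831, -752, -673]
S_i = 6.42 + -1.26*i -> [6.42, 5.16, 3.9, 2.64, 1.38]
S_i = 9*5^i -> [9, 45, 225, 1125, 5625]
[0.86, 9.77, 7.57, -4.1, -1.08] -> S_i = Random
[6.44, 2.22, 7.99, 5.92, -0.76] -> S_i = Random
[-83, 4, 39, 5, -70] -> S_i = Random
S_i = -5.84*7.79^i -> [-5.84, -45.49, -354.4, -2760.74, -21506.15]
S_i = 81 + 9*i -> [81, 90, 99, 108, 117]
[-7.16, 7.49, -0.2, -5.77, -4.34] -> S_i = Random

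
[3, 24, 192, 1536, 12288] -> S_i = 3*8^i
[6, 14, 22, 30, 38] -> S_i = 6 + 8*i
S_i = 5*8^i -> [5, 40, 320, 2560, 20480]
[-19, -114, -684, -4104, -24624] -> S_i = -19*6^i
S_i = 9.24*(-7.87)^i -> [9.24, -72.72, 572.3, -4503.98, 35446.3]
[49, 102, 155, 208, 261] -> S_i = 49 + 53*i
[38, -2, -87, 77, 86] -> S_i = Random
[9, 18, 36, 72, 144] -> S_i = 9*2^i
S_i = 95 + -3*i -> [95, 92, 89, 86, 83]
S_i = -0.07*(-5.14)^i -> [-0.07, 0.36, -1.85, 9.51, -48.86]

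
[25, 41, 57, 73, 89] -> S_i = 25 + 16*i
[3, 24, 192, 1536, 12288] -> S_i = 3*8^i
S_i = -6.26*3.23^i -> [-6.26, -20.22, -65.31, -210.95, -681.37]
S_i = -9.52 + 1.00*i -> [-9.52, -8.52, -7.52, -6.52, -5.52]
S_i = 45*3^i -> [45, 135, 405, 1215, 3645]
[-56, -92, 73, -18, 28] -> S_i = Random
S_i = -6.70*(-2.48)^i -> [-6.7, 16.62, -41.21, 102.2, -253.44]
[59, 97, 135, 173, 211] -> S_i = 59 + 38*i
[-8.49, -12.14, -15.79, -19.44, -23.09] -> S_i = -8.49 + -3.65*i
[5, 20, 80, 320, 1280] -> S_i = 5*4^i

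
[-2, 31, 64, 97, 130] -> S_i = -2 + 33*i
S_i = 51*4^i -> [51, 204, 816, 3264, 13056]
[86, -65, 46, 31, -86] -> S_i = Random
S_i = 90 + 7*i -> [90, 97, 104, 111, 118]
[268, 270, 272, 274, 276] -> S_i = 268 + 2*i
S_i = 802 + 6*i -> [802, 808, 814, 820, 826]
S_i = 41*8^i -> [41, 328, 2624, 20992, 167936]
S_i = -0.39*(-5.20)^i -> [-0.39, 2.03, -10.55, 54.84, -285.15]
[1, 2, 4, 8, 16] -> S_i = 1*2^i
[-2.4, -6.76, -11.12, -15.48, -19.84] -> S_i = -2.40 + -4.36*i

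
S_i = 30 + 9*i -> [30, 39, 48, 57, 66]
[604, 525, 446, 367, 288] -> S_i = 604 + -79*i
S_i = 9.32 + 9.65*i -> [9.32, 18.97, 28.62, 38.27, 47.92]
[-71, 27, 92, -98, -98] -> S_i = Random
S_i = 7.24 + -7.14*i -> [7.24, 0.1, -7.04, -14.18, -21.32]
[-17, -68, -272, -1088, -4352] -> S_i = -17*4^i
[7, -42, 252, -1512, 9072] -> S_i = 7*-6^i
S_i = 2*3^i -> [2, 6, 18, 54, 162]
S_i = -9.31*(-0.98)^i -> [-9.31, 9.12, -8.94, 8.76, -8.59]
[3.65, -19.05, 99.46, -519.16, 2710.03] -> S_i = 3.65*(-5.22)^i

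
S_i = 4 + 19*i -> [4, 23, 42, 61, 80]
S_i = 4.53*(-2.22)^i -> [4.53, -10.06, 22.33, -49.56, 110.03]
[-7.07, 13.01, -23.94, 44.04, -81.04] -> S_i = -7.07*(-1.84)^i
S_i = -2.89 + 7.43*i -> [-2.89, 4.54, 11.97, 19.4, 26.83]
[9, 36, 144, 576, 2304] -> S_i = 9*4^i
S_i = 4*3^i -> [4, 12, 36, 108, 324]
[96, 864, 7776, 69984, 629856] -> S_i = 96*9^i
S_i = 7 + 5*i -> [7, 12, 17, 22, 27]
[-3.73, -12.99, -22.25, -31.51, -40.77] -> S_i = -3.73 + -9.26*i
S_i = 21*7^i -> [21, 147, 1029, 7203, 50421]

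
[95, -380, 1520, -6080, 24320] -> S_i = 95*-4^i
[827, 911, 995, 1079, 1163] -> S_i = 827 + 84*i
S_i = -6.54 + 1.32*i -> [-6.54, -5.22, -3.9, -2.58, -1.26]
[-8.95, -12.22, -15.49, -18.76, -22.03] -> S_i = -8.95 + -3.27*i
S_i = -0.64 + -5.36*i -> [-0.64, -6.0, -11.36, -16.72, -22.08]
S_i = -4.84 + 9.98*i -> [-4.84, 5.14, 15.12, 25.1, 35.08]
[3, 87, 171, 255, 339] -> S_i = 3 + 84*i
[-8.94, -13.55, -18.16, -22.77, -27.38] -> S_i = -8.94 + -4.61*i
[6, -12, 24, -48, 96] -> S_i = 6*-2^i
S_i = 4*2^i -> [4, 8, 16, 32, 64]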